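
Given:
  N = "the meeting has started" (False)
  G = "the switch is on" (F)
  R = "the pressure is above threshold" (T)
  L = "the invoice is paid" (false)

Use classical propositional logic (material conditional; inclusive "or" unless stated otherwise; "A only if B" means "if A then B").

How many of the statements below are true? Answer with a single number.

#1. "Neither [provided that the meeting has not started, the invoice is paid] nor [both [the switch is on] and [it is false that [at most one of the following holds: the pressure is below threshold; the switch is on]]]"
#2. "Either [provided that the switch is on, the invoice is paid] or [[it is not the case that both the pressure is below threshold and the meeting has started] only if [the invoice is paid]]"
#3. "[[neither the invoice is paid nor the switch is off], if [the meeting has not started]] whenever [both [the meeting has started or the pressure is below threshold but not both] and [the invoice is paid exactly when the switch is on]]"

#1: This is (¬N → L) ↓ (G ∧ ¬(¬R ↑ G)).

¬N = ¬F = T
¬N → L = T → F = F
¬R = ¬T = F
¬R ↑ G = F ↑ F = T
¬(¬R ↑ G) = ¬T = F
G ∧ ¬(¬R ↑ G) = F ∧ F = F
(¬N → L) ↓ (G ∧ ¬(¬R ↑ G)) = F ↓ F = T
Thus #1 is true.

#2: In symbols: (G → L) ∨ ((¬R ↑ N) → L)

G → L = F → F = T
¬R = ¬T = F
¬R ↑ N = F ↑ F = T
(¬R ↑ N) → L = T → F = F
(G → L) ∨ ((¬R ↑ N) → L) = T ∨ F = T
Thus #2 is true.

#3: In symbols: ((N ⊕ ¬R) ∧ (L ↔ G)) → (¬N → (L ↓ ¬G))

¬R = ¬T = F
N ⊕ ¬R = F ⊕ F = F
L ↔ G = F ↔ F = T
(N ⊕ ¬R) ∧ (L ↔ G) = F ∧ T = F
¬N = ¬F = T
¬G = ¬F = T
L ↓ ¬G = F ↓ T = F
¬N → (L ↓ ¬G) = T → F = F
((N ⊕ ¬R) ∧ (L ↔ G)) → (¬N → (L ↓ ¬G)) = F → F = T
Hence #3 is true.

Count: 3.

3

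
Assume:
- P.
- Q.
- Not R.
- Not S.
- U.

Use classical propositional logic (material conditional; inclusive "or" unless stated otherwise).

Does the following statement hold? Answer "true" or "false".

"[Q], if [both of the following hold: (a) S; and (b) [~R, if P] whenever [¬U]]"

True.

Parsed as (S and (not U -> (P -> not R))) -> Q

not U = not True = False
not R = not False = True
P -> not R = True -> True = True
not U -> (P -> not R) = False -> True = True
S and (not U -> (P -> not R)) = False and True = False
(S and (not U -> (P -> not R))) -> Q = False -> True = True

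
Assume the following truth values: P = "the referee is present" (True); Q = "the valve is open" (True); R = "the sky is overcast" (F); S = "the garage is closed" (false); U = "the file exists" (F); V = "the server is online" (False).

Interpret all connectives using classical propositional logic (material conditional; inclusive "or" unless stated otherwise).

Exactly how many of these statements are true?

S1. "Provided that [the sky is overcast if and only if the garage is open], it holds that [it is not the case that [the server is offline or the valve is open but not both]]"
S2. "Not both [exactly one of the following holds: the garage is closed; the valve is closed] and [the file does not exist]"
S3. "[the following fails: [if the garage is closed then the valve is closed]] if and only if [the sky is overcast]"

3

S1: Formalization: (R <-> ~S) -> ~(~V xor Q)

~S = ~F = T
R <-> ~S = F <-> T = F
~V = ~F = T
~V xor Q = T xor T = F
~(~V xor Q) = ~F = T
(R <-> ~S) -> ~(~V xor Q) = F -> T = T
Hence S1 is true.

S2: Parsed as (S xor ~Q) nand ~U

~Q = ~T = F
S xor ~Q = F xor F = F
~U = ~F = T
(S xor ~Q) nand ~U = F nand T = T
Hence S2 is true.

S3: In symbols: ~(S -> ~Q) <-> R

~Q = ~T = F
S -> ~Q = F -> F = T
~(S -> ~Q) = ~T = F
~(S -> ~Q) <-> R = F <-> F = T
So S3 is true.

Count: 3.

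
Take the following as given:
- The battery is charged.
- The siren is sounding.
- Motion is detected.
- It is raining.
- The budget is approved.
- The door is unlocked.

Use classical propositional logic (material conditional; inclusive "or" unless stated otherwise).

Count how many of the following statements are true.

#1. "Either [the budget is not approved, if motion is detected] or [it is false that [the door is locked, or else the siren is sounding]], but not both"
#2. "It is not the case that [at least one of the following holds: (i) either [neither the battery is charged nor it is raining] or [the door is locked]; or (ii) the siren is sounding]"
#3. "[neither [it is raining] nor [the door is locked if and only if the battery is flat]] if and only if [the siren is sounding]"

0

Let R = "motion is detected" (True), U = "the budget is approved" (True), V = "the door is locked" (False), Q = "the siren is sounding" (True), P = "the battery is charged" (True), S = "it is raining" (True).

#1: This is (R -> not U) xor not (V or Q).

not U = not True = False
R -> not U = True -> False = False
V or Q = False or True = True
not (V or Q) = not True = False
(R -> not U) xor not (V or Q) = False xor False = False
Hence #1 is false.

#2: Parsed as not (((P nor S) or V) or Q)

P nor S = True nor True = False
(P nor S) or V = False or False = False
((P nor S) or V) or Q = False or True = True
not (((P nor S) or V) or Q) = not True = False
So #2 is false.

#3: Parsed as (S nor (V iff not P)) iff Q

not P = not True = False
V iff not P = False iff False = True
S nor (V iff not P) = True nor True = False
(S nor (V iff not P)) iff Q = False iff True = False
Thus #3 is false.

0 of the 3 statements are true (none).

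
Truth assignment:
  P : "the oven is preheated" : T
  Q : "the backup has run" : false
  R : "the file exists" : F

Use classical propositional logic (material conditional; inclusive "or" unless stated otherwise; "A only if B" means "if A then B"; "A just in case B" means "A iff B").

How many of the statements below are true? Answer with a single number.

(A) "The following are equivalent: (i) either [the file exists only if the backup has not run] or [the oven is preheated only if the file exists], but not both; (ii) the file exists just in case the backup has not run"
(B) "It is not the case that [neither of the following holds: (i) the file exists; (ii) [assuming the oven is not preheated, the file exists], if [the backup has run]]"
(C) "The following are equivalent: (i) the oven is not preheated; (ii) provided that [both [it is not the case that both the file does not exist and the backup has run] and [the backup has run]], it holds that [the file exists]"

(A): This is ((R → ¬Q) ⊕ (P → R)) ↔ (R ↔ ¬Q).

¬Q = ¬F = T
R → ¬Q = F → T = T
P → R = T → F = F
(R → ¬Q) ⊕ (P → R) = T ⊕ F = T
¬Q = ¬F = T
R ↔ ¬Q = F ↔ T = F
((R → ¬Q) ⊕ (P → R)) ↔ (R ↔ ¬Q) = T ↔ F = F
So (A) is false.

(B): Parsed as ¬(R ↓ (Q → (¬P → R)))

¬P = ¬T = F
¬P → R = F → F = T
Q → (¬P → R) = F → T = T
R ↓ (Q → (¬P → R)) = F ↓ T = F
¬(R ↓ (Q → (¬P → R))) = ¬F = T
Hence (B) is true.

(C): This is ¬P ↔ (((¬R ↑ Q) ∧ Q) → R).

¬P = ¬T = F
¬R = ¬F = T
¬R ↑ Q = T ↑ F = T
(¬R ↑ Q) ∧ Q = T ∧ F = F
((¬R ↑ Q) ∧ Q) → R = F → F = T
¬P ↔ (((¬R ↑ Q) ∧ Q) → R) = F ↔ T = F
So (C) is false.

True statements: 1.

1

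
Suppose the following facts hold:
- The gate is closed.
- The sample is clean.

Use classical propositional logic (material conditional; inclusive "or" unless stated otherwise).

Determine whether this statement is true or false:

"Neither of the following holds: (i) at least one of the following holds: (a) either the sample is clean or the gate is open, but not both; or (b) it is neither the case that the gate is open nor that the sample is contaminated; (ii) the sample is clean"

Let Q = "the sample is contaminated" (F), P = "the gate is open" (F).
Formalization: ((¬Q ⊕ P) ∨ (P ↓ Q)) ↓ ¬Q

¬Q = ¬F = T
¬Q ⊕ P = T ⊕ F = T
P ↓ Q = F ↓ F = T
(¬Q ⊕ P) ∨ (P ↓ Q) = T ∨ T = T
¬Q = ¬F = T
((¬Q ⊕ P) ∨ (P ↓ Q)) ↓ ¬Q = T ↓ T = F

false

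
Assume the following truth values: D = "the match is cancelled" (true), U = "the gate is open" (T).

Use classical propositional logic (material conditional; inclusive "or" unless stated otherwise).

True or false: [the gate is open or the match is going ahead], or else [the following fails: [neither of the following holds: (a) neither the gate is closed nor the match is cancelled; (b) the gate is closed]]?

Parsed as (U or not D) or not ((not U nor D) nor not U)

not D = not True = False
U or not D = True or False = True
not U = not True = False
not U nor D = False nor True = False
not U = not True = False
(not U nor D) nor not U = False nor False = True
not ((not U nor D) nor not U) = not True = False
(U or not D) or not ((not U nor D) nor not U) = True or False = True

True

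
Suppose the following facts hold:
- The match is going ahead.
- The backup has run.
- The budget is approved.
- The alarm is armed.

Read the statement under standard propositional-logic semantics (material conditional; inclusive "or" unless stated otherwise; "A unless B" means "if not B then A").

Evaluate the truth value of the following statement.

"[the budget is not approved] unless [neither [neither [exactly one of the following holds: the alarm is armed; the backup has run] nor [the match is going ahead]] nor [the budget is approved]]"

false

Let R = "the budget is approved" (T), S = "the alarm is armed" (T), Q = "the backup has run" (T), P = "the match is cancelled" (F).
In symbols: ~R | (((S xor Q) nor ~P) nor R)

~R = ~T = F
S xor Q = T xor T = F
~P = ~F = T
(S xor Q) nor ~P = F nor T = F
((S xor Q) nor ~P) nor R = F nor T = F
~R | (((S xor Q) nor ~P) nor R) = F | F = F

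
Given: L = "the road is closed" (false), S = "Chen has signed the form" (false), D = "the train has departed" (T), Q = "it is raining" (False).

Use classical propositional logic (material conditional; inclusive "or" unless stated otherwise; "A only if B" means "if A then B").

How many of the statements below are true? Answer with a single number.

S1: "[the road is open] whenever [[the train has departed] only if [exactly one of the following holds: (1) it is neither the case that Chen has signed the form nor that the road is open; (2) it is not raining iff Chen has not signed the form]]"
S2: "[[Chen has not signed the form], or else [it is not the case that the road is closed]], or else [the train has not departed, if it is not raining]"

2

S1: In symbols: (D → ((S ↓ ¬L) ⊕ (¬Q ↔ ¬S))) → ¬L

¬L = ¬F = T
S ↓ ¬L = F ↓ T = F
¬Q = ¬F = T
¬S = ¬F = T
¬Q ↔ ¬S = T ↔ T = T
(S ↓ ¬L) ⊕ (¬Q ↔ ¬S) = F ⊕ T = T
D → ((S ↓ ¬L) ⊕ (¬Q ↔ ¬S)) = T → T = T
¬L = ¬F = T
(D → ((S ↓ ¬L) ⊕ (¬Q ↔ ¬S))) → ¬L = T → T = T
Hence S1 is true.

S2: This is (¬S ∨ ¬L) ∨ (¬Q → ¬D).

¬S = ¬F = T
¬L = ¬F = T
¬S ∨ ¬L = T ∨ T = T
¬Q = ¬F = T
¬D = ¬T = F
¬Q → ¬D = T → F = F
(¬S ∨ ¬L) ∨ (¬Q → ¬D) = T ∨ F = T
So S2 is true.

True statements: 2 (S1, S2).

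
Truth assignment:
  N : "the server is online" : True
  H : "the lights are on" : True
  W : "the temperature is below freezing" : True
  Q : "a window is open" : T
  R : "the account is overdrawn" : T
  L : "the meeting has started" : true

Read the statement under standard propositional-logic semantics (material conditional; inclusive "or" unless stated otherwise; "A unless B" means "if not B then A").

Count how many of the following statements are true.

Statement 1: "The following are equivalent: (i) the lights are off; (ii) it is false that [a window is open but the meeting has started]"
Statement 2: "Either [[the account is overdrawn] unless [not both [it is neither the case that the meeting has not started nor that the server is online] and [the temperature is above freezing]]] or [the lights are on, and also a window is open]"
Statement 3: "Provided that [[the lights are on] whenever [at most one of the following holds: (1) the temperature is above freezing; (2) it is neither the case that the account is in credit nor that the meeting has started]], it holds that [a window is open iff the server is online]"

3

Statement 1: Parsed as not H iff not (Q and L)

not H = not True = False
Q and L = True and True = True
not (Q and L) = not True = False
not H iff not (Q and L) = False iff False = True
Hence Statement 1 is true.

Statement 2: Parsed as (R or ((not L nor N) nand not W)) or (H and Q)

not L = not True = False
not L nor N = False nor True = False
not W = not True = False
(not L nor N) nand not W = False nand False = True
R or ((not L nor N) nand not W) = True or True = True
H and Q = True and True = True
(R or ((not L nor N) nand not W)) or (H and Q) = True or True = True
So Statement 2 is true.

Statement 3: Parsed as ((not W nand (not R nor L)) -> H) -> (Q iff N)

not W = not True = False
not R = not True = False
not R nor L = False nor True = False
not W nand (not R nor L) = False nand False = True
(not W nand (not R nor L)) -> H = True -> True = True
Q iff N = True iff True = True
((not W nand (not R nor L)) -> H) -> (Q iff N) = True -> True = True
Thus Statement 3 is true.

3 of the 3 statements are true (Statement 1, Statement 2, Statement 3).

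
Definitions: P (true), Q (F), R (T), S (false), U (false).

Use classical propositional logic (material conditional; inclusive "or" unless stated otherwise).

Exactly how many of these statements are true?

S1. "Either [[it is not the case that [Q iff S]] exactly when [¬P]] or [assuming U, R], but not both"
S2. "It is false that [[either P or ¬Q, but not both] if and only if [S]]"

S1: Parsed as (¬(Q ↔ S) ↔ ¬P) ⊕ (U → R)

Q ↔ S = F ↔ F = T
¬(Q ↔ S) = ¬T = F
¬P = ¬T = F
¬(Q ↔ S) ↔ ¬P = F ↔ F = T
U → R = F → T = T
(¬(Q ↔ S) ↔ ¬P) ⊕ (U → R) = T ⊕ T = F
Thus S1 is false.

S2: Parsed as ¬((P ⊕ ¬Q) ↔ S)

¬Q = ¬F = T
P ⊕ ¬Q = T ⊕ T = F
(P ⊕ ¬Q) ↔ S = F ↔ F = T
¬((P ⊕ ¬Q) ↔ S) = ¬T = F
Thus S2 is false.

True statements: 0 (none).

0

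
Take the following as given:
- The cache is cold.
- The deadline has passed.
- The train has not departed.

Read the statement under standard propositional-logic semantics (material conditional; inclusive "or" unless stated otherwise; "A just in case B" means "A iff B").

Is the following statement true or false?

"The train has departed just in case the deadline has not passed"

Let R = "the train has departed" (False), Q = "the deadline has passed" (True).
This is R iff not Q.

not Q = not True = False
R iff not Q = False iff False = True

True.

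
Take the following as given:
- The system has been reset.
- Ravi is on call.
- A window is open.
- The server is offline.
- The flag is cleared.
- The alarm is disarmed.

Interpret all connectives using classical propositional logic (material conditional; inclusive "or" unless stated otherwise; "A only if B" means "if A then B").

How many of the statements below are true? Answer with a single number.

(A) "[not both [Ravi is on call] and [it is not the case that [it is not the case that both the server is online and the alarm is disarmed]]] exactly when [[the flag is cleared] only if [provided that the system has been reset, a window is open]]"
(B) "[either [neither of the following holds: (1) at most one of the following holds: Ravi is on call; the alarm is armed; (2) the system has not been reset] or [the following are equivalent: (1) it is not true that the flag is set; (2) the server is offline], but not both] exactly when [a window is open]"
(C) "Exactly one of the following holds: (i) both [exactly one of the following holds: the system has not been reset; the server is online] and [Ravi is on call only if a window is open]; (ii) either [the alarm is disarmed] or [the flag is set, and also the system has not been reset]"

Let H = "Ravi is on call" (T), K = "the server is online" (F), R = "the alarm is armed" (F), P = "the flag is set" (F), W = "the system has been reset" (T), M = "a window is open" (T).

(A): Formalization: (H nand ~(K nand ~R)) <-> (~P -> (W -> M))

~R = ~F = T
K nand ~R = F nand T = T
~(K nand ~R) = ~T = F
H nand ~(K nand ~R) = T nand F = T
~P = ~F = T
W -> M = T -> T = T
~P -> (W -> M) = T -> T = T
(H nand ~(K nand ~R)) <-> (~P -> (W -> M)) = T <-> T = T
Hence (A) is true.

(B): In symbols: (((H nand R) nor ~W) xor (~P <-> ~K)) <-> M

H nand R = T nand F = T
~W = ~T = F
(H nand R) nor ~W = T nor F = F
~P = ~F = T
~K = ~F = T
~P <-> ~K = T <-> T = T
((H nand R) nor ~W) xor (~P <-> ~K) = F xor T = T
(((H nand R) nor ~W) xor (~P <-> ~K)) <-> M = T <-> T = T
Thus (B) is true.

(C): This is ((~W xor K) & (H -> M)) xor (~R | (P & ~W)).

~W = ~T = F
~W xor K = F xor F = F
H -> M = T -> T = T
(~W xor K) & (H -> M) = F & T = F
~R = ~F = T
~W = ~T = F
P & ~W = F & F = F
~R | (P & ~W) = T | F = T
((~W xor K) & (H -> M)) xor (~R | (P & ~W)) = F xor T = T
Thus (C) is true.

3 of the 3 statements are true ((A), (B), (C)).

3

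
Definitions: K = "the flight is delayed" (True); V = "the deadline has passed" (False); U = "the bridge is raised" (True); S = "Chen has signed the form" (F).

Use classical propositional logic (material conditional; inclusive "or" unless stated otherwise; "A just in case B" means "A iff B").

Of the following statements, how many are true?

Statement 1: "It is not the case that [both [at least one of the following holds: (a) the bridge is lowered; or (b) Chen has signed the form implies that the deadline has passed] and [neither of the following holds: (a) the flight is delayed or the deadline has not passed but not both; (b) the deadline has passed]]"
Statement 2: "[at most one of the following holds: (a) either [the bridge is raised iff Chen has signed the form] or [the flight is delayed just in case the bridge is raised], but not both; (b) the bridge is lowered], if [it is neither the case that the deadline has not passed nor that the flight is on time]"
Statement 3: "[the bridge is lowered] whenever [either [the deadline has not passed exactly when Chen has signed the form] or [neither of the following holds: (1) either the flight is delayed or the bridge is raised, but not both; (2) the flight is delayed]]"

2

Statement 1: In symbols: not ((not U or (S -> V)) and ((K xor not V) nor V))

not U = not True = False
S -> V = False -> False = True
not U or (S -> V) = False or True = True
not V = not False = True
K xor not V = True xor True = False
(K xor not V) nor V = False nor False = True
(not U or (S -> V)) and ((K xor not V) nor V) = True and True = True
not ((not U or (S -> V)) and ((K xor not V) nor V)) = not True = False
Hence Statement 1 is false.

Statement 2: In symbols: (not V nor not K) -> (((U iff S) xor (K iff U)) nand not U)

not V = not False = True
not K = not True = False
not V nor not K = True nor False = False
U iff S = True iff False = False
K iff U = True iff True = True
(U iff S) xor (K iff U) = False xor True = True
not U = not True = False
((U iff S) xor (K iff U)) nand not U = True nand False = True
(not V nor not K) -> (((U iff S) xor (K iff U)) nand not U) = False -> True = True
So Statement 2 is true.

Statement 3: Formalization: ((not V iff S) or ((K xor U) nor K)) -> not U

not V = not False = True
not V iff S = True iff False = False
K xor U = True xor True = False
(K xor U) nor K = False nor True = False
(not V iff S) or ((K xor U) nor K) = False or False = False
not U = not True = False
((not V iff S) or ((K xor U) nor K)) -> not U = False -> False = True
Hence Statement 3 is true.

2 of the 3 statements are true (Statement 2, Statement 3).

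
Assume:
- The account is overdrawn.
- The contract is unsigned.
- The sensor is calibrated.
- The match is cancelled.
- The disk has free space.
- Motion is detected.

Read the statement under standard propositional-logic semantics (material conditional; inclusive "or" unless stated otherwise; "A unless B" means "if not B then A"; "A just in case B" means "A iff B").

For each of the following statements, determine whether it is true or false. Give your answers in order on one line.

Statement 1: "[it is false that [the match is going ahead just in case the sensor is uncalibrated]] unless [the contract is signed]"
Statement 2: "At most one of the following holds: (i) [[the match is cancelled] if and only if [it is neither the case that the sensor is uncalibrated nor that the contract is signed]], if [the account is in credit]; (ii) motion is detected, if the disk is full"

Let S = "the match is cancelled" (T), R = "the sensor is calibrated" (T), Q = "the contract is signed" (F), P = "the account is overdrawn" (T), U = "the disk is full" (F), V = "motion is detected" (T).

Statement 1: Parsed as ¬(¬S ↔ ¬R) ∨ Q

¬S = ¬T = F
¬R = ¬T = F
¬S ↔ ¬R = F ↔ F = T
¬(¬S ↔ ¬R) = ¬T = F
¬(¬S ↔ ¬R) ∨ Q = F ∨ F = F
Hence Statement 1 is false.

Statement 2: In symbols: (¬P → (S ↔ (¬R ↓ Q))) ↑ (U → V)

¬P = ¬T = F
¬R = ¬T = F
¬R ↓ Q = F ↓ F = T
S ↔ (¬R ↓ Q) = T ↔ T = T
¬P → (S ↔ (¬R ↓ Q)) = F → T = T
U → V = F → T = T
(¬P → (S ↔ (¬R ↓ Q))) ↑ (U → V) = T ↑ T = F
Thus Statement 2 is false.

Statement 1 false, Statement 2 false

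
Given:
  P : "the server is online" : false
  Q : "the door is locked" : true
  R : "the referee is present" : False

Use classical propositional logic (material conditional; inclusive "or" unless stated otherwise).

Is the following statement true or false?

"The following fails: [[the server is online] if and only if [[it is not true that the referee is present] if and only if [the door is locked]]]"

true

This is ¬(P ↔ (¬R ↔ Q)).

¬R = ¬F = T
¬R ↔ Q = T ↔ T = T
P ↔ (¬R ↔ Q) = F ↔ T = F
¬(P ↔ (¬R ↔ Q)) = ¬F = T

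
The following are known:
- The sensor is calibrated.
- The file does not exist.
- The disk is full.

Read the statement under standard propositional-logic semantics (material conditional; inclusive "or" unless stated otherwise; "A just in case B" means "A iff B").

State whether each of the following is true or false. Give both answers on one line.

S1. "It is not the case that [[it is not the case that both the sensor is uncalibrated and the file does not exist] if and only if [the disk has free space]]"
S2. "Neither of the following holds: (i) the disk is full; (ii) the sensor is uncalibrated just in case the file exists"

S1 T / S2 F

Let P = "the sensor is calibrated" (T), K = "the file exists" (F), D = "the disk is full" (T).

S1: In symbols: ¬((¬P ↑ ¬K) ↔ ¬D)

¬P = ¬T = F
¬K = ¬F = T
¬P ↑ ¬K = F ↑ T = T
¬D = ¬T = F
(¬P ↑ ¬K) ↔ ¬D = T ↔ F = F
¬((¬P ↑ ¬K) ↔ ¬D) = ¬F = T
Hence S1 is true.

S2: This is D ↓ (¬P ↔ K).

¬P = ¬T = F
¬P ↔ K = F ↔ F = T
D ↓ (¬P ↔ K) = T ↓ T = F
Hence S2 is false.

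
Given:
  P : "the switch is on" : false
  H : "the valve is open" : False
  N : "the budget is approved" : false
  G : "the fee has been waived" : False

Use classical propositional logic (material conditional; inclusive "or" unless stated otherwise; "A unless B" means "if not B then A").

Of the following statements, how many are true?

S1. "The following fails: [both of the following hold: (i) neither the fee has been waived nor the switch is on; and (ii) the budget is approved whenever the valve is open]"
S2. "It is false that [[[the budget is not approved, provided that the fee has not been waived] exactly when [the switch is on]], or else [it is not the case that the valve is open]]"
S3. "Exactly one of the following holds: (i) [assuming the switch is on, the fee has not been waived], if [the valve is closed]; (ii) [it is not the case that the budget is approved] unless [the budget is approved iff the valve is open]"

0

S1: Formalization: not ((G nor P) and (H -> N))

G nor P = False nor False = True
H -> N = False -> False = True
(G nor P) and (H -> N) = True and True = True
not ((G nor P) and (H -> N)) = not True = False
Hence S1 is false.

S2: Formalization: not (((not G -> not N) iff P) or not H)

not G = not False = True
not N = not False = True
not G -> not N = True -> True = True
(not G -> not N) iff P = True iff False = False
not H = not False = True
((not G -> not N) iff P) or not H = False or True = True
not (((not G -> not N) iff P) or not H) = not True = False
Hence S2 is false.

S3: This is (not H -> (P -> not G)) xor (not N or (N iff H)).

not H = not False = True
not G = not False = True
P -> not G = False -> True = True
not H -> (P -> not G) = True -> True = True
not N = not False = True
N iff H = False iff False = True
not N or (N iff H) = True or True = True
(not H -> (P -> not G)) xor (not N or (N iff H)) = True xor True = False
So S3 is false.

Count: 0.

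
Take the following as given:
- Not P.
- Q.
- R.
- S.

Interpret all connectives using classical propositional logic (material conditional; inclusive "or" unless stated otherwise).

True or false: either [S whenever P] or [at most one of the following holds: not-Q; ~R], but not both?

False

This is (P -> S) xor (~Q nand ~R).

P -> S = F -> T = T
~Q = ~T = F
~R = ~T = F
~Q nand ~R = F nand F = T
(P -> S) xor (~Q nand ~R) = T xor T = F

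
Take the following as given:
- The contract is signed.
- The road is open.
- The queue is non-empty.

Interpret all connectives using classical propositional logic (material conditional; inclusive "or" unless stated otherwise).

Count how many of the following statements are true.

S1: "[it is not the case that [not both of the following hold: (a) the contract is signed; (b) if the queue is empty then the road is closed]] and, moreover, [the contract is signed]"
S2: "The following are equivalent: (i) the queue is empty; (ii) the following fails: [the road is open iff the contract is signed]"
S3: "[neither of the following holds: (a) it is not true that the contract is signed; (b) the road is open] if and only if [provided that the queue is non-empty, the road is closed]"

Let H = "the contract is signed" (T), L = "the queue is empty" (F), S = "the road is closed" (F).

S1: Parsed as ~(H nand (L -> S)) & H

L -> S = F -> F = T
H nand (L -> S) = T nand T = F
~(H nand (L -> S)) = ~F = T
~(H nand (L -> S)) & H = T & T = T
Thus S1 is true.

S2: In symbols: L <-> ~(~S <-> H)

~S = ~F = T
~S <-> H = T <-> T = T
~(~S <-> H) = ~T = F
L <-> ~(~S <-> H) = F <-> F = T
So S2 is true.

S3: This is (~H nor ~S) <-> (~L -> S).

~H = ~T = F
~S = ~F = T
~H nor ~S = F nor T = F
~L = ~F = T
~L -> S = T -> F = F
(~H nor ~S) <-> (~L -> S) = F <-> F = T
Hence S3 is true.

3 of the 3 statements are true (S1, S2, S3).

3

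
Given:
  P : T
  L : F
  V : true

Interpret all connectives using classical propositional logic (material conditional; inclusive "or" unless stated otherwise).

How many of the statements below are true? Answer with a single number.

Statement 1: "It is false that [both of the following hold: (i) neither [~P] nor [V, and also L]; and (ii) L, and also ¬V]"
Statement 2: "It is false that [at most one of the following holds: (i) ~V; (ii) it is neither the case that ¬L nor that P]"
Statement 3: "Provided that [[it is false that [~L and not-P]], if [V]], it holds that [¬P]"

1

Statement 1: This is ~((~P nor (V & L)) & (L & ~V)).

~P = ~T = F
V & L = T & F = F
~P nor (V & L) = F nor F = T
~V = ~T = F
L & ~V = F & F = F
(~P nor (V & L)) & (L & ~V) = T & F = F
~((~P nor (V & L)) & (L & ~V)) = ~F = T
Hence Statement 1 is true.

Statement 2: In symbols: ~(~V nand (~L nor P))

~V = ~T = F
~L = ~F = T
~L nor P = T nor T = F
~V nand (~L nor P) = F nand F = T
~(~V nand (~L nor P)) = ~T = F
So Statement 2 is false.

Statement 3: This is (V -> ~(~L & ~P)) -> ~P.

~L = ~F = T
~P = ~T = F
~L & ~P = T & F = F
~(~L & ~P) = ~F = T
V -> ~(~L & ~P) = T -> T = T
~P = ~T = F
(V -> ~(~L & ~P)) -> ~P = T -> F = F
So Statement 3 is false.

Count: 1.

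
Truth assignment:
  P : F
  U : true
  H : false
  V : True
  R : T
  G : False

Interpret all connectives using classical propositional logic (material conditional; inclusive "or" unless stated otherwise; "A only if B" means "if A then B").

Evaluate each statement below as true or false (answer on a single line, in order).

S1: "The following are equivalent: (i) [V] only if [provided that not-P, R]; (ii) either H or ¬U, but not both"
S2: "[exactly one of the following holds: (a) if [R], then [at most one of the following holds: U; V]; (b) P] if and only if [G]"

S1 F, S2 T

S1: This is (V → (¬P → R)) ↔ (H ⊕ ¬U).

¬P = ¬F = T
¬P → R = T → T = T
V → (¬P → R) = T → T = T
¬U = ¬T = F
H ⊕ ¬U = F ⊕ F = F
(V → (¬P → R)) ↔ (H ⊕ ¬U) = T ↔ F = F
So S1 is false.

S2: In symbols: ((R → (U ↑ V)) ⊕ P) ↔ G

U ↑ V = T ↑ T = F
R → (U ↑ V) = T → F = F
(R → (U ↑ V)) ⊕ P = F ⊕ F = F
((R → (U ↑ V)) ⊕ P) ↔ G = F ↔ F = T
Hence S2 is true.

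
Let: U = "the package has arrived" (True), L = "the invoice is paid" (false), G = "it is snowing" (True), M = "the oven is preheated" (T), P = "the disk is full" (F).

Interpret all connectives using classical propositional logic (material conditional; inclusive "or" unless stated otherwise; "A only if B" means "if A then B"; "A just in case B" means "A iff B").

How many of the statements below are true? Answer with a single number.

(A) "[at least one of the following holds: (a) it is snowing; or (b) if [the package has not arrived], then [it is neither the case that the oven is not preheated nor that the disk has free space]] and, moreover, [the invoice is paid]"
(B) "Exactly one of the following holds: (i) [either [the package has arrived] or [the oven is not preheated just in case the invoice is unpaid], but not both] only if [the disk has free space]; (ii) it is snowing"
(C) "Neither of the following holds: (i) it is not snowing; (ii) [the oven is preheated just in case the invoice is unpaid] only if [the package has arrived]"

0

(A): This is (G ∨ (¬U → (¬M ↓ ¬P))) ∧ L.

¬U = ¬T = F
¬M = ¬T = F
¬P = ¬F = T
¬M ↓ ¬P = F ↓ T = F
¬U → (¬M ↓ ¬P) = F → F = T
G ∨ (¬U → (¬M ↓ ¬P)) = T ∨ T = T
(G ∨ (¬U → (¬M ↓ ¬P))) ∧ L = T ∧ F = F
Thus (A) is false.

(B): In symbols: ((U ⊕ (¬M ↔ ¬L)) → ¬P) ⊕ G

¬M = ¬T = F
¬L = ¬F = T
¬M ↔ ¬L = F ↔ T = F
U ⊕ (¬M ↔ ¬L) = T ⊕ F = T
¬P = ¬F = T
(U ⊕ (¬M ↔ ¬L)) → ¬P = T → T = T
((U ⊕ (¬M ↔ ¬L)) → ¬P) ⊕ G = T ⊕ T = F
Thus (B) is false.

(C): This is ¬G ↓ ((M ↔ ¬L) → U).

¬G = ¬T = F
¬L = ¬F = T
M ↔ ¬L = T ↔ T = T
(M ↔ ¬L) → U = T → T = T
¬G ↓ ((M ↔ ¬L) → U) = F ↓ T = F
So (C) is false.

Count: 0.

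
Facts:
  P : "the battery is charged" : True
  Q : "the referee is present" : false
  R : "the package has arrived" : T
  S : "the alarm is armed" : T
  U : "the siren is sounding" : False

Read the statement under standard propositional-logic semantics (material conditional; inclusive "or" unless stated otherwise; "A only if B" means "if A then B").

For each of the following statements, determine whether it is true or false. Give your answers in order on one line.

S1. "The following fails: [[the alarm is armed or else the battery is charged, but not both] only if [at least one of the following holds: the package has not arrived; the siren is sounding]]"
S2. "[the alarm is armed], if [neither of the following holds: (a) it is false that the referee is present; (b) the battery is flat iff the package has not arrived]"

S1 false; S2 true

S1: Formalization: ~((S xor P) -> (~R | U))

S xor P = T xor T = F
~R = ~T = F
~R | U = F | F = F
(S xor P) -> (~R | U) = F -> F = T
~((S xor P) -> (~R | U)) = ~T = F
Thus S1 is false.

S2: Parsed as (~Q nor (~P <-> ~R)) -> S

~Q = ~F = T
~P = ~T = F
~R = ~T = F
~P <-> ~R = F <-> F = T
~Q nor (~P <-> ~R) = T nor T = F
(~Q nor (~P <-> ~R)) -> S = F -> T = T
Thus S2 is true.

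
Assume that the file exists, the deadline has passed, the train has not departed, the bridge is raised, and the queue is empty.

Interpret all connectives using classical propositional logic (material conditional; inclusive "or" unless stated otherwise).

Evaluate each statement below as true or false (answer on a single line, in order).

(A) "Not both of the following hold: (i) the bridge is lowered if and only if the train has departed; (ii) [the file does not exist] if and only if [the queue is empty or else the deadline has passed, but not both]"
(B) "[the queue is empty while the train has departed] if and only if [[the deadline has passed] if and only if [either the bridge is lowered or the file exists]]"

(A) False / (B) False

Let S = "the bridge is raised" (True), R = "the train has departed" (False), P = "the file exists" (True), U = "the queue is empty" (True), Q = "the deadline has passed" (True).

(A): This is (not S iff R) nand (not P iff (U xor Q)).

not S = not True = False
not S iff R = False iff False = True
not P = not True = False
U xor Q = True xor True = False
not P iff (U xor Q) = False iff False = True
(not S iff R) nand (not P iff (U xor Q)) = True nand True = False
Thus (A) is false.

(B): Parsed as (U and R) iff (Q iff (not S or P))

U and R = True and False = False
not S = not True = False
not S or P = False or True = True
Q iff (not S or P) = True iff True = True
(U and R) iff (Q iff (not S or P)) = False iff True = False
Thus (B) is false.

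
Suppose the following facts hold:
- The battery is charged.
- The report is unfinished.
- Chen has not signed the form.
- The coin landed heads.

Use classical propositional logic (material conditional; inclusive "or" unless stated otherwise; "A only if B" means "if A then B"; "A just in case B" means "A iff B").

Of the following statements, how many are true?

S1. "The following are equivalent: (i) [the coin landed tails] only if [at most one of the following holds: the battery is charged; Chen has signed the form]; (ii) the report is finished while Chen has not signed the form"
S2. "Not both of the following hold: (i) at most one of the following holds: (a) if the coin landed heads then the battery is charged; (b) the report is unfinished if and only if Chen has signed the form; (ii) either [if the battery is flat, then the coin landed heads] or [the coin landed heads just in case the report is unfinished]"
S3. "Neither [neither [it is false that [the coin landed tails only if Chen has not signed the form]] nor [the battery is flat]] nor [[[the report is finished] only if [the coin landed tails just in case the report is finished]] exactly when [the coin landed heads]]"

Let N = "the coin landed heads" (T), Q = "the battery is charged" (T), R = "Chen has signed the form" (F), G = "the report is finished" (F).

S1: This is (~N -> (Q nand R)) <-> (G & ~R).

~N = ~T = F
Q nand R = T nand F = T
~N -> (Q nand R) = F -> T = T
~R = ~F = T
G & ~R = F & T = F
(~N -> (Q nand R)) <-> (G & ~R) = T <-> F = F
Thus S1 is false.

S2: Parsed as ((N -> Q) nand (~G <-> R)) nand ((~Q -> N) | (N <-> ~G))

N -> Q = T -> T = T
~G = ~F = T
~G <-> R = T <-> F = F
(N -> Q) nand (~G <-> R) = T nand F = T
~Q = ~T = F
~Q -> N = F -> T = T
~G = ~F = T
N <-> ~G = T <-> T = T
(~Q -> N) | (N <-> ~G) = T | T = T
((N -> Q) nand (~G <-> R)) nand ((~Q -> N) | (N <-> ~G)) = T nand T = F
Thus S2 is false.

S3: In symbols: (~(~N -> ~R) nor ~Q) nor ((G -> (~N <-> G)) <-> N)

~N = ~T = F
~R = ~F = T
~N -> ~R = F -> T = T
~(~N -> ~R) = ~T = F
~Q = ~T = F
~(~N -> ~R) nor ~Q = F nor F = T
~N = ~T = F
~N <-> G = F <-> F = T
G -> (~N <-> G) = F -> T = T
(G -> (~N <-> G)) <-> N = T <-> T = T
(~(~N -> ~R) nor ~Q) nor ((G -> (~N <-> G)) <-> N) = T nor T = F
Thus S3 is false.

Count: 0.

0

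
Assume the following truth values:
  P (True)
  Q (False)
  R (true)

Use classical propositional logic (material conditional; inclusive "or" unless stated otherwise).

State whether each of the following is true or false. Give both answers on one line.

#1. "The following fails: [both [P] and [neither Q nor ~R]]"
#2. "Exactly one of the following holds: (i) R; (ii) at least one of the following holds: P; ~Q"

#1: Formalization: not (P and (Q nor not R))

not R = not True = False
Q nor not R = False nor False = True
P and (Q nor not R) = True and True = True
not (P and (Q nor not R)) = not True = False
Hence #1 is false.

#2: This is R xor (P or not Q).

not Q = not False = True
P or not Q = True or True = True
R xor (P or not Q) = True xor True = False
Thus #2 is false.

#1 False / #2 False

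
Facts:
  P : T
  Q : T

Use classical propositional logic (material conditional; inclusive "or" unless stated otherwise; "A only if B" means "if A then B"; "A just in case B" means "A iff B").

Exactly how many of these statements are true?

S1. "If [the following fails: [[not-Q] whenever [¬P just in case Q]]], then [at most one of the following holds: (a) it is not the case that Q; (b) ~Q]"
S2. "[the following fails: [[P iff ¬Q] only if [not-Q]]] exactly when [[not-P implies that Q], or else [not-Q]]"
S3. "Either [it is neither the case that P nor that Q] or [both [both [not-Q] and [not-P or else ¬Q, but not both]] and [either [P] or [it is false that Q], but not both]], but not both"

1

S1: In symbols: not ((not P iff Q) -> not Q) -> (not Q nand not Q)

not P = not True = False
not P iff Q = False iff True = False
not Q = not True = False
(not P iff Q) -> not Q = False -> False = True
not ((not P iff Q) -> not Q) = not True = False
not Q = not True = False
not Q = not True = False
not Q nand not Q = False nand False = True
not ((not P iff Q) -> not Q) -> (not Q nand not Q) = False -> True = True
So S1 is true.

S2: This is not ((P iff not Q) -> not Q) iff ((not P -> Q) or not Q).

not Q = not True = False
P iff not Q = True iff False = False
not Q = not True = False
(P iff not Q) -> not Q = False -> False = True
not ((P iff not Q) -> not Q) = not True = False
not P = not True = False
not P -> Q = False -> True = True
not Q = not True = False
(not P -> Q) or not Q = True or False = True
not ((P iff not Q) -> not Q) iff ((not P -> Q) or not Q) = False iff True = False
So S2 is false.

S3: Formalization: (P nor Q) xor ((not Q and (not P xor not Q)) and (P xor not Q))

P nor Q = True nor True = False
not Q = not True = False
not P = not True = False
not Q = not True = False
not P xor not Q = False xor False = False
not Q and (not P xor not Q) = False and False = False
not Q = not True = False
P xor not Q = True xor False = True
(not Q and (not P xor not Q)) and (P xor not Q) = False and True = False
(P nor Q) xor ((not Q and (not P xor not Q)) and (P xor not Q)) = False xor False = False
Hence S3 is false.

1 of the 3 statements is true.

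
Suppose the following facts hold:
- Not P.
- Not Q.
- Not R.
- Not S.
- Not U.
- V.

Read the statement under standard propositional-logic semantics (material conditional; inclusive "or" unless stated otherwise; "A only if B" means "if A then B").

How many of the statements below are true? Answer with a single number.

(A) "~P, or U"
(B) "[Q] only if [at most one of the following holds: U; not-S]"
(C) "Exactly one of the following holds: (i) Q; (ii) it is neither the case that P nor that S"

3

(A): Formalization: not P or U

not P = not False = True
not P or U = True or False = True
So (A) is true.

(B): This is Q -> (U nand not S).

not S = not False = True
U nand not S = False nand True = True
Q -> (U nand not S) = False -> True = True
So (B) is true.

(C): Formalization: Q xor (P nor S)

P nor S = False nor False = True
Q xor (P nor S) = False xor True = True
Thus (C) is true.

3 of the 3 statements are true.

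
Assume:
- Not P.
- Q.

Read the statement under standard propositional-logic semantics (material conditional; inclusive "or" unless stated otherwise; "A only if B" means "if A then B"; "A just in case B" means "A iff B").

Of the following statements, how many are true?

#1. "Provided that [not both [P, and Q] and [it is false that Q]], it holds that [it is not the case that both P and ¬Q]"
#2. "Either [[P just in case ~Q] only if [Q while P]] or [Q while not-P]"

#1: Formalization: ((P ∧ Q) ↑ ¬Q) → (P ↑ ¬Q)

P ∧ Q = F ∧ T = F
¬Q = ¬T = F
(P ∧ Q) ↑ ¬Q = F ↑ F = T
¬Q = ¬T = F
P ↑ ¬Q = F ↑ F = T
((P ∧ Q) ↑ ¬Q) → (P ↑ ¬Q) = T → T = T
Thus #1 is true.

#2: In symbols: ((P ↔ ¬Q) → (Q ∧ P)) ∨ (Q ∧ ¬P)

¬Q = ¬T = F
P ↔ ¬Q = F ↔ F = T
Q ∧ P = T ∧ F = F
(P ↔ ¬Q) → (Q ∧ P) = T → F = F
¬P = ¬F = T
Q ∧ ¬P = T ∧ T = T
((P ↔ ¬Q) → (Q ∧ P)) ∨ (Q ∧ ¬P) = F ∨ T = T
Thus #2 is true.

2 of the 2 statements are true.

2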